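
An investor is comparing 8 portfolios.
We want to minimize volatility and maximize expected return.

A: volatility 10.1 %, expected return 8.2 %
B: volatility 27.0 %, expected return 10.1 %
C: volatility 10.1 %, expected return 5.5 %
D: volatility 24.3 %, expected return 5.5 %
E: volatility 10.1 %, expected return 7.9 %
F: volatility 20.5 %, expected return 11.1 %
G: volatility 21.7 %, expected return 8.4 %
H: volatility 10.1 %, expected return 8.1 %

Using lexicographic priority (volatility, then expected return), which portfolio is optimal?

First minimize volatility: best is 10.1, kept {A, C, E, H}.
Then maximize expected return: best is 8.2, kept {A}.

A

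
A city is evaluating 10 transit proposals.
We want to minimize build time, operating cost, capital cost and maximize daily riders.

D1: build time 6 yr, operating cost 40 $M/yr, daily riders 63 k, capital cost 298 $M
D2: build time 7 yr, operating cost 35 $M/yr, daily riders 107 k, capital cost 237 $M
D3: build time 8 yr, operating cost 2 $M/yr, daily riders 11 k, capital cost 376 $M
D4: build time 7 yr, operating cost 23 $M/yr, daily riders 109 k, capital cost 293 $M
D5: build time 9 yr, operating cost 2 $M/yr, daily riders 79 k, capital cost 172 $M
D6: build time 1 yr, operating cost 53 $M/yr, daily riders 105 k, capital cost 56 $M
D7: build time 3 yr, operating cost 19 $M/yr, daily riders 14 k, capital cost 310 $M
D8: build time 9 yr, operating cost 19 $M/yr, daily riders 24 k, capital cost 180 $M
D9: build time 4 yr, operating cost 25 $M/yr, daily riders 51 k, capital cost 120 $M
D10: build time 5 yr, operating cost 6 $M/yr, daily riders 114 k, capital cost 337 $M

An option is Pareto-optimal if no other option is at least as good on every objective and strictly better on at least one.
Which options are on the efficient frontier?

D1, D2, D3, D4, D5, D6, D7, D9, D10

D1: not dominated.
D2: not dominated.
D3: not dominated.
D4: not dominated.
D5: not dominated.
D6: not dominated (best build time).
D7: not dominated.
D8: dominated by D5 (build time 9≤9, operating cost 2≤19, daily riders 79≥24, capital cost 172≤180).
D9: not dominated.
D10: not dominated (best daily riders).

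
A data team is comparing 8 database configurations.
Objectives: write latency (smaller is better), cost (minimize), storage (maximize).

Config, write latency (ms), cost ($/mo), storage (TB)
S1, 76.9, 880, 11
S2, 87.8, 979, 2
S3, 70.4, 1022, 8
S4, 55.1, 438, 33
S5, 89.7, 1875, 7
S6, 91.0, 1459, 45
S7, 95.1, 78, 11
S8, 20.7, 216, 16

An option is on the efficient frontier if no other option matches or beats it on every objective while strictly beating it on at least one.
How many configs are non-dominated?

S1: dominated by S4 (write latency 55.1≤76.9, cost 438≤880, storage 33≥11).
S2: dominated by S1 (write latency 76.9≤87.8, cost 880≤979, storage 11≥2).
S3: dominated by S4 (write latency 55.1≤70.4, cost 438≤1022, storage 33≥8).
S4: not dominated.
S5: dominated by S1 (write latency 76.9≤89.7, cost 880≤1875, storage 11≥7).
S6: not dominated (best storage).
S7: not dominated (best cost).
S8: not dominated (best write latency).
Pareto-optimal: S4, S6, S7, S8 → 4.

4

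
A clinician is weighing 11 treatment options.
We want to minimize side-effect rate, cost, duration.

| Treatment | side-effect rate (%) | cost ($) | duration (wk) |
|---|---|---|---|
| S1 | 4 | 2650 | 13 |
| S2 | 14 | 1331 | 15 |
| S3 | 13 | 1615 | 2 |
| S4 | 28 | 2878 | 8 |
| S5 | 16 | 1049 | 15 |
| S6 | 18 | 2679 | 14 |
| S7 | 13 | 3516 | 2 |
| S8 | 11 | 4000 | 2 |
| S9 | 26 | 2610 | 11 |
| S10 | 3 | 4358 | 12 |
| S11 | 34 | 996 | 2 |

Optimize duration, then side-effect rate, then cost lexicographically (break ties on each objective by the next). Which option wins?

First minimize duration: best is 2, kept {S3, S7, S8, S11}.
Then minimize side-effect rate: best is 11, kept {S8}.

S8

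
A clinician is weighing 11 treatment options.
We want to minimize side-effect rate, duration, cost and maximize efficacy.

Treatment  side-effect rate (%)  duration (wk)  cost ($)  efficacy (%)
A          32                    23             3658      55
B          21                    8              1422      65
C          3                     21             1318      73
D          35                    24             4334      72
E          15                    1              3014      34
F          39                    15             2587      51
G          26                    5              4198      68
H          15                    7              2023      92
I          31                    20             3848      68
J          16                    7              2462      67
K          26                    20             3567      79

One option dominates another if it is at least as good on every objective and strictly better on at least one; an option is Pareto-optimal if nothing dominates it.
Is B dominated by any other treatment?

A: worse on side-effect rate (32 vs 21).
C: worse on duration (21 vs 8).
D: worse on side-effect rate (35 vs 21).
E: worse on cost (3014 vs 1422).
F: worse on side-effect rate (39 vs 21).
G: worse on side-effect rate (26 vs 21).
H: worse on cost (2023 vs 1422).
I: worse on side-effect rate (31 vs 21).
J: worse on cost (2462 vs 1422).
K: worse on side-effect rate (26 vs 21).
No option is at least as good as B on every objective and strictly better on one.

No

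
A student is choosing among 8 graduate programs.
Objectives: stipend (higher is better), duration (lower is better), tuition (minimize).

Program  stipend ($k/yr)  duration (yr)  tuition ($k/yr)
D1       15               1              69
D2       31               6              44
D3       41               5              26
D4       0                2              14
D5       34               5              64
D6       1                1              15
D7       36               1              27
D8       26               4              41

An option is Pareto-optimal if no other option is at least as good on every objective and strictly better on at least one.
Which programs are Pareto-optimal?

D3, D4, D6, D7

D1: dominated by D7 (stipend 36≥15, duration 1≤1, tuition 27≤69).
D2: dominated by D3 (stipend 41≥31, duration 5≤6, tuition 26≤44).
D3: not dominated (best stipend).
D4: not dominated (best tuition).
D5: dominated by D3 (stipend 41≥34, duration 5≤5, tuition 26≤64).
D6: not dominated.
D7: not dominated.
D8: dominated by D7 (stipend 36≥26, duration 1≤4, tuition 27≤41).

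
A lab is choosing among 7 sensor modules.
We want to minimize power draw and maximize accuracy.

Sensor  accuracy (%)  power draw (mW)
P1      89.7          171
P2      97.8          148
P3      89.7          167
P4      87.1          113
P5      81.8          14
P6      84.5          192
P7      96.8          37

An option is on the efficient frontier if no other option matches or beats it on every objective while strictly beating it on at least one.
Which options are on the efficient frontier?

P2, P5, P7

P1: dominated by P2 (accuracy 97.8≥89.7, power draw 148≤171).
P2: not dominated (best accuracy).
P3: dominated by P2 (accuracy 97.8≥89.7, power draw 148≤167).
P4: dominated by P7 (accuracy 96.8≥87.1, power draw 37≤113).
P5: not dominated (best power draw).
P6: dominated by P1 (accuracy 89.7≥84.5, power draw 171≤192).
P7: not dominated.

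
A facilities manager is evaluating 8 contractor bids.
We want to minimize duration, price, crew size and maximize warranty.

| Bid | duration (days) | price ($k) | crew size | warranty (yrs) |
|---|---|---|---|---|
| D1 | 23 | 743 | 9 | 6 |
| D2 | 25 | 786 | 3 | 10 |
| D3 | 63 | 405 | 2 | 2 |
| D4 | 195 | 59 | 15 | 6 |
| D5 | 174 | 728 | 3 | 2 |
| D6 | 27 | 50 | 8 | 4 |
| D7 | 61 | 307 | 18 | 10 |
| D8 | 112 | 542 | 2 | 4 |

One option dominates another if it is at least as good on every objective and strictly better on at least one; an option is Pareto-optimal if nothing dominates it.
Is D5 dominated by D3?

D3 vs D5: duration 63≤174, price 405≤728, crew size 2≤3, warranty 2≥2 — D3 is at least as good on every objective with at least one strict improvement.

Yes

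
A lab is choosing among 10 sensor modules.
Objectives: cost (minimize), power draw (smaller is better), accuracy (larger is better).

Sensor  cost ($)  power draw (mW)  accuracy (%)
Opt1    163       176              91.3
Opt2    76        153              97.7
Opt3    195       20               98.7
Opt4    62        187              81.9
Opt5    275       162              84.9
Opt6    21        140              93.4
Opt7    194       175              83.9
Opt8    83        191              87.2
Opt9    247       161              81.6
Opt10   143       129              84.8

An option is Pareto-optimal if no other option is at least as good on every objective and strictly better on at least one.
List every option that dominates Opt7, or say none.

Opt2, Opt6, Opt10

Opt2: cost 76≤194, power draw 153≤175, accuracy 97.7≥83.9 — dominates Opt7.
Opt6: cost 21≤194, power draw 140≤175, accuracy 93.4≥83.9 — dominates Opt7.
Opt10: cost 143≤194, power draw 129≤175, accuracy 84.8≥83.9 — dominates Opt7.
Others (Opt1, Opt3, Opt4, Opt5, Opt8, Opt9) are each worse than Opt7 on at least one objective.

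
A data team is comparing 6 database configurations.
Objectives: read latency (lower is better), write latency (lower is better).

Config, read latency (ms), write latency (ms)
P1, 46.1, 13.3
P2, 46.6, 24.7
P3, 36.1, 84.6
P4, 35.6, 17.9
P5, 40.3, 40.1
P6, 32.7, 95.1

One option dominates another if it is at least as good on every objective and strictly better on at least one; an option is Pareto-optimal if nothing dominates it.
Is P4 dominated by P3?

P3 vs P4: P3 is worse on read latency (36.1 vs 35.6), so it does not dominate P4.

No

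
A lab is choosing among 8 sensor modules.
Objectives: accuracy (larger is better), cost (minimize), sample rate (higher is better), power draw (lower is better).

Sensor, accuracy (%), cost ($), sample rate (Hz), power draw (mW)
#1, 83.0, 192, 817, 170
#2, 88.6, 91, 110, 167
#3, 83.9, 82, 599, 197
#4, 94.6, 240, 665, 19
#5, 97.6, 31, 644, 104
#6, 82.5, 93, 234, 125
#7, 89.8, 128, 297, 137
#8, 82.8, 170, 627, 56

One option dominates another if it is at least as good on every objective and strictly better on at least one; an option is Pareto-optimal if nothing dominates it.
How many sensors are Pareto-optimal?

4

#1: not dominated (best sample rate).
#2: dominated by #5 (accuracy 97.6≥88.6, cost 31≤91, sample rate 644≥110, power draw 104≤167).
#3: dominated by #5 (accuracy 97.6≥83.9, cost 31≤82, sample rate 644≥599, power draw 104≤197).
#4: not dominated (best power draw).
#5: not dominated (best accuracy).
#6: dominated by #5 (accuracy 97.6≥82.5, cost 31≤93, sample rate 644≥234, power draw 104≤125).
#7: dominated by #5 (accuracy 97.6≥89.8, cost 31≤128, sample rate 644≥297, power draw 104≤137).
#8: not dominated.
Pareto-optimal: #1, #4, #5, #8 → 4.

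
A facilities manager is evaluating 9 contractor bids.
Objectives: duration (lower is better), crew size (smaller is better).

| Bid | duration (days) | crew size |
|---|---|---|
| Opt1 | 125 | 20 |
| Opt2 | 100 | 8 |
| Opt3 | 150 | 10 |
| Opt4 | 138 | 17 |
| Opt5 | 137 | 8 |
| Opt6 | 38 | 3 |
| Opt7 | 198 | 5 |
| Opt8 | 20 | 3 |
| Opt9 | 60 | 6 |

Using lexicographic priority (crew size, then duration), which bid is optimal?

First minimize crew size: best is 3, kept {Opt6, Opt8}.
Then minimize duration: best is 20, kept {Opt8}.

Opt8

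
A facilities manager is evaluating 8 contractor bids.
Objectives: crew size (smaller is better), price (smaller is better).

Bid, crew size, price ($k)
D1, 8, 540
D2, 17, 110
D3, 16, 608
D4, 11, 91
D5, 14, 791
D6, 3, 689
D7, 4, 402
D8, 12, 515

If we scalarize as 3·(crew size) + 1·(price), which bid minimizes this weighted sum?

D1: 3·8 + 1·540 = 564
D2: 3·17 + 1·110 = 161
D3: 3·16 + 1·608 = 656
D4: 3·11 + 1·91 = 124
D5: 3·14 + 1·791 = 833
D6: 3·3 + 1·689 = 698
D7: 3·4 + 1·402 = 414
D8: 3·12 + 1·515 = 551
Lowest: D4 at 124.

D4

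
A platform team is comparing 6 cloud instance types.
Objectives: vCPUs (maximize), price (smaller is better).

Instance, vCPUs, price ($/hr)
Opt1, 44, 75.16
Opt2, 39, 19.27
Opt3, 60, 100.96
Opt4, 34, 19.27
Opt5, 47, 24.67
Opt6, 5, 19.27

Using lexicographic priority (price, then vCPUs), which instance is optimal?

First minimize price: best is 19.27, kept {Opt2, Opt4, Opt6}.
Then maximize vCPUs: best is 39, kept {Opt2}.

Opt2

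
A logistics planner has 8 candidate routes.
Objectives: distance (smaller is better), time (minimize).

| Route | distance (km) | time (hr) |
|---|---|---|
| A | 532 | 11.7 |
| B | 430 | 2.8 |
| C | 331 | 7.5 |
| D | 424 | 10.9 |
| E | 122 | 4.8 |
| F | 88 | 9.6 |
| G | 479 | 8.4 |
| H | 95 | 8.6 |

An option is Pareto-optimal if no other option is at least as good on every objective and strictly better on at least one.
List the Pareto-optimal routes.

B, E, F, H

A: dominated by B (distance 430≤532, time 2.8≤11.7).
B: not dominated (best time).
C: dominated by E (distance 122≤331, time 4.8≤7.5).
D: dominated by C (distance 331≤424, time 7.5≤10.9).
E: not dominated.
F: not dominated (best distance).
G: dominated by B (distance 430≤479, time 2.8≤8.4).
H: not dominated.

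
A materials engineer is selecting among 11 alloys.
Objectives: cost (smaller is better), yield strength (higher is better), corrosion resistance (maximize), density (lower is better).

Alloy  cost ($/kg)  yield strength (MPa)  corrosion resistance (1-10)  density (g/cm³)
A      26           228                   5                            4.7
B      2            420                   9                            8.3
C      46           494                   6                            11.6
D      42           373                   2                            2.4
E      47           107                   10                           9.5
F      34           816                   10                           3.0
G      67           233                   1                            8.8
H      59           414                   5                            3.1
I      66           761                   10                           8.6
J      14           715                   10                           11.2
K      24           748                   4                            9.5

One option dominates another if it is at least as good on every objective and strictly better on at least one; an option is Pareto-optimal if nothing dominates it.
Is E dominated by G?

No

G vs E: G is worse on cost (67 vs 47), so it does not dominate E.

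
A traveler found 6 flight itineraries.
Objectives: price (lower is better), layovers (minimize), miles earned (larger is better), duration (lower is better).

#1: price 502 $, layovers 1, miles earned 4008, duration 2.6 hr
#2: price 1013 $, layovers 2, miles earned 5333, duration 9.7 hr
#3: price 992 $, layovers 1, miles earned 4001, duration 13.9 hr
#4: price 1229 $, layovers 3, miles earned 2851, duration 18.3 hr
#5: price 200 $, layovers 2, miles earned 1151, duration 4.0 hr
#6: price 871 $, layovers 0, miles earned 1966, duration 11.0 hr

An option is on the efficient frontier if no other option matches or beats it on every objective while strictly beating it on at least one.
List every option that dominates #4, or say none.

#1, #2, #3

#1: price 502≤1229, layovers 1≤3, miles earned 4008≥2851, duration 2.6≤18.3 — dominates #4.
#2: price 1013≤1229, layovers 2≤3, miles earned 5333≥2851, duration 9.7≤18.3 — dominates #4.
#3: price 992≤1229, layovers 1≤3, miles earned 4001≥2851, duration 13.9≤18.3 — dominates #4.
Others (#5, #6) are each worse than #4 on at least one objective.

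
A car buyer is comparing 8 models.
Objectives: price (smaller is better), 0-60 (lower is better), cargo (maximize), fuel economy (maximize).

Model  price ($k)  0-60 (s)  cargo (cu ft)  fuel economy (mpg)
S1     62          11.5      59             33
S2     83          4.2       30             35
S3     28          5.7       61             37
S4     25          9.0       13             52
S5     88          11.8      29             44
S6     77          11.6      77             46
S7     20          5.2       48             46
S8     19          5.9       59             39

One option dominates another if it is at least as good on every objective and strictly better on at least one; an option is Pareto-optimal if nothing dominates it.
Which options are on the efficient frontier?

S2, S3, S4, S6, S7, S8

S1: dominated by S3 (price 28≤62, 0-60 5.7≤11.5, cargo 61≥59, fuel economy 37≥33).
S2: not dominated (best 0-60).
S3: not dominated.
S4: not dominated (best fuel economy).
S5: dominated by S6 (price 77≤88, 0-60 11.6≤11.8, cargo 77≥29, fuel economy 46≥44).
S6: not dominated (best cargo).
S7: not dominated.
S8: not dominated (best price).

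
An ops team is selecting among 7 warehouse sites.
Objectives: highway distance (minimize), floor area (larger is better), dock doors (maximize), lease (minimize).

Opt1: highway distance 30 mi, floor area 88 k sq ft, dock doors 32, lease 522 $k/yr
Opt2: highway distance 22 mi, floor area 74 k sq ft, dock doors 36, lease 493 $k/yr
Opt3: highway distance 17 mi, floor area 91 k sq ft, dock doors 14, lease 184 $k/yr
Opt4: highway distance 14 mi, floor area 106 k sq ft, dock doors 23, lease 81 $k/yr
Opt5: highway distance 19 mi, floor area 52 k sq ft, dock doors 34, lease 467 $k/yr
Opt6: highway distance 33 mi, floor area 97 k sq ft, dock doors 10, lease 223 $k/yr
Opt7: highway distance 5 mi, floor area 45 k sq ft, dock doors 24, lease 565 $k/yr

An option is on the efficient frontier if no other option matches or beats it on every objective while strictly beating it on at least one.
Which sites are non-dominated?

Opt1, Opt2, Opt4, Opt5, Opt7

Opt1: not dominated.
Opt2: not dominated (best dock doors).
Opt3: dominated by Opt4 (highway distance 14≤17, floor area 106≥91, dock doors 23≥14, lease 81≤184).
Opt4: not dominated (best floor area).
Opt5: not dominated.
Opt6: dominated by Opt4 (highway distance 14≤33, floor area 106≥97, dock doors 23≥10, lease 81≤223).
Opt7: not dominated (best highway distance).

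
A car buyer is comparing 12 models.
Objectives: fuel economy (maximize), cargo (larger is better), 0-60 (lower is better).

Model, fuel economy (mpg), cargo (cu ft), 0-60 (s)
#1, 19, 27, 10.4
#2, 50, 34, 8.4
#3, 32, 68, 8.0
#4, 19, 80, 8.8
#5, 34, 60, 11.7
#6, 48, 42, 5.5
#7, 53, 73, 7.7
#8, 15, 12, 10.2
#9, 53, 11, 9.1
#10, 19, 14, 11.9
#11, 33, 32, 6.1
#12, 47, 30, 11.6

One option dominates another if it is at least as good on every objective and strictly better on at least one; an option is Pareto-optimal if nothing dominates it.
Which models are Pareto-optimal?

#4, #6, #7

#1: dominated by #2 (fuel economy 50≥19, cargo 34≥27, 0-60 8.4≤10.4).
#2: dominated by #7 (fuel economy 53≥50, cargo 73≥34, 0-60 7.7≤8.4).
#3: dominated by #7 (fuel economy 53≥32, cargo 73≥68, 0-60 7.7≤8.0).
#4: not dominated (best cargo).
#5: dominated by #7 (fuel economy 53≥34, cargo 73≥60, 0-60 7.7≤11.7).
#6: not dominated (best 0-60).
#7: not dominated.
#8: dominated by #2 (fuel economy 50≥15, cargo 34≥12, 0-60 8.4≤10.2).
#9: dominated by #7 (fuel economy 53≥53, cargo 73≥11, 0-60 7.7≤9.1).
#10: dominated by #1 (fuel economy 19≥19, cargo 27≥14, 0-60 10.4≤11.9).
#11: dominated by #6 (fuel economy 48≥33, cargo 42≥32, 0-60 5.5≤6.1).
#12: dominated by #2 (fuel economy 50≥47, cargo 34≥30, 0-60 8.4≤11.6).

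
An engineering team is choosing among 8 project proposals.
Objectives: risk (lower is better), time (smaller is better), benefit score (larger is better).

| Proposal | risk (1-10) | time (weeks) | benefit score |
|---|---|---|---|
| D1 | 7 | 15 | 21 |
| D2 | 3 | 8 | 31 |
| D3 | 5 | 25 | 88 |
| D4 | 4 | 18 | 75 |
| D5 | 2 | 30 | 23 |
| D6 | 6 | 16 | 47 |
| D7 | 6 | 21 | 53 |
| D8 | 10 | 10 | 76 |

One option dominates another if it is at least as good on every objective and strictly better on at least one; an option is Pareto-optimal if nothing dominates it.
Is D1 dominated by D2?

Yes

D2 vs D1: risk 3≤7, time 8≤15, benefit score 31≥21 — D2 is at least as good on every objective with at least one strict improvement.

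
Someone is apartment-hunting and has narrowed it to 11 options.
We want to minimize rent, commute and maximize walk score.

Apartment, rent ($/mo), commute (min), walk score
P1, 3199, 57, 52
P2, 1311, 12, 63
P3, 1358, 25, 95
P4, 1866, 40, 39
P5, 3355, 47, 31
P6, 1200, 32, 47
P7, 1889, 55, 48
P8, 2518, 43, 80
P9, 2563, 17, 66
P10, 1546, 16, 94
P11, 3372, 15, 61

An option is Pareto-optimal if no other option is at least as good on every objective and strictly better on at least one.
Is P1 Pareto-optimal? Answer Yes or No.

P2 vs P1: rent 1311≤3199, commute 12≤57, walk score 63≥52 — P2 is at least as good on every objective and strictly better on at least one, so P2 dominates P1.

No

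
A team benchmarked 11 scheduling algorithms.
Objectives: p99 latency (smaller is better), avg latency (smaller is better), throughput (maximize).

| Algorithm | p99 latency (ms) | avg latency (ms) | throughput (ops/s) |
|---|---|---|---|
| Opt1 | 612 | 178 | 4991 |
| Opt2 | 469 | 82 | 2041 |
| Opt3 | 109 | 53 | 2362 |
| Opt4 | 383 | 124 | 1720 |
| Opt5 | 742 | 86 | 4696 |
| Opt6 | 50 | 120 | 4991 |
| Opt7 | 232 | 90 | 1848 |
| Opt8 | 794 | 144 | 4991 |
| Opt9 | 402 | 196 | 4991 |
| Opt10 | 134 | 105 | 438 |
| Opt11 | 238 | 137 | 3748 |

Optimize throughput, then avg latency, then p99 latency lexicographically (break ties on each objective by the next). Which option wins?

Opt6

First maximize throughput: best is 4991, kept {Opt1, Opt6, Opt8, Opt9}.
Then minimize avg latency: best is 120, kept {Opt6}.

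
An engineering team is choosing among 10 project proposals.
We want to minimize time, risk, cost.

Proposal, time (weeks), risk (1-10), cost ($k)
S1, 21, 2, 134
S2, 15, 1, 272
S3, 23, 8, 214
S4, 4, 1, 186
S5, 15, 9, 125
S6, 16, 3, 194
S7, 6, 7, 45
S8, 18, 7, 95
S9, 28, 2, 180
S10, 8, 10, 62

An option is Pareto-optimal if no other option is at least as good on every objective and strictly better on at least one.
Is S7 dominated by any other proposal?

No

S1: worse on time (21 vs 6).
S2: worse on time (15 vs 6).
S3: worse on time (23 vs 6).
S4: worse on cost (186 vs 45).
S5: worse on time (15 vs 6).
S6: worse on time (16 vs 6).
S8: worse on time (18 vs 6).
S9: worse on time (28 vs 6).
S10: worse on time (8 vs 6).
No option is at least as good as S7 on every objective and strictly better on one.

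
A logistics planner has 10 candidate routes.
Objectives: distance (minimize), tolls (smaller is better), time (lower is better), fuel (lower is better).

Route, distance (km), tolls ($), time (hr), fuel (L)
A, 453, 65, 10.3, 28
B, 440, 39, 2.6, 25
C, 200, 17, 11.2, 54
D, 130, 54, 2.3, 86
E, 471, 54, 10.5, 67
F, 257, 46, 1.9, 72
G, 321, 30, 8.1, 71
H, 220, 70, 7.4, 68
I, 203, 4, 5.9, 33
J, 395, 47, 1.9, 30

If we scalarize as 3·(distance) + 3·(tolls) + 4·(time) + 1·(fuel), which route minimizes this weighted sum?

D

A: 3·453 + 3·65 + 4·10.3 + 1·28 = 1623.2
B: 3·440 + 3·39 + 4·2.6 + 1·25 = 1472.4
C: 3·200 + 3·17 + 4·11.2 + 1·54 = 749.8
D: 3·130 + 3·54 + 4·2.3 + 1·86 = 647.2
E: 3·471 + 3·54 + 4·10.5 + 1·67 = 1684.0
F: 3·257 + 3·46 + 4·1.9 + 1·72 = 988.6
G: 3·321 + 3·30 + 4·8.1 + 1·71 = 1156.4
H: 3·220 + 3·70 + 4·7.4 + 1·68 = 967.6
I: 3·203 + 3·4 + 4·5.9 + 1·33 = 677.6
J: 3·395 + 3·47 + 4·1.9 + 1·30 = 1363.6
Lowest: D at 647.2.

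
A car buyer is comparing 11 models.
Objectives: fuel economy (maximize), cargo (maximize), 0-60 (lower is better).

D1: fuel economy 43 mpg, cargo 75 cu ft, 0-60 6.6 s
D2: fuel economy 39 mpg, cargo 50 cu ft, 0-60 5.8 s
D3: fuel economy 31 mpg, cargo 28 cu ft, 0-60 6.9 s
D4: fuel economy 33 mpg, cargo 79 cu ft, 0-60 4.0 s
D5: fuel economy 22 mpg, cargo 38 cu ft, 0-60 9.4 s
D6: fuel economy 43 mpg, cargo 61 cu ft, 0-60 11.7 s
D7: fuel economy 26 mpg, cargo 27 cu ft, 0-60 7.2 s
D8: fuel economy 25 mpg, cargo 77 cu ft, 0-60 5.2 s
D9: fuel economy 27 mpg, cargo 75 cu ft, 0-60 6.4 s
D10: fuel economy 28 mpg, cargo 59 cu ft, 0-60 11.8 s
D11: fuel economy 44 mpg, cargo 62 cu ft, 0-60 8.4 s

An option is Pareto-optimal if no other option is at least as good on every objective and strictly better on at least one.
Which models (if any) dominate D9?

D4

D4: fuel economy 33≥27, cargo 79≥75, 0-60 4.0≤6.4 — dominates D9.
Others (D1, D2, D3, D5, D6, D7, D8, D10, D11) are each worse than D9 on at least one objective.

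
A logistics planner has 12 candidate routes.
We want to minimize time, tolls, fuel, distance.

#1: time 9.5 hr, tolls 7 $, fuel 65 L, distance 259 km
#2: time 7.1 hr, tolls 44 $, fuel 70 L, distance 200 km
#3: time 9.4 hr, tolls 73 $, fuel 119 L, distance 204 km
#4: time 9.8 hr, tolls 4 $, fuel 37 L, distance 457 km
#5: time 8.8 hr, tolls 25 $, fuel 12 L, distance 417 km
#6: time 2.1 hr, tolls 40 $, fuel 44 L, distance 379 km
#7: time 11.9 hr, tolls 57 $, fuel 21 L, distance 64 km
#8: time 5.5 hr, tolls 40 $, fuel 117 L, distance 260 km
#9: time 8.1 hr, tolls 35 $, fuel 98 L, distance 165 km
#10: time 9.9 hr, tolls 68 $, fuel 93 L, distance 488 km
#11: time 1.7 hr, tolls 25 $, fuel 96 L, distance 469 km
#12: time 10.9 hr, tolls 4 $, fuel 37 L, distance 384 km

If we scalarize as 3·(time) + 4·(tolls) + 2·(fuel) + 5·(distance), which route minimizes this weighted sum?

#7

#1: 3·9.5 + 4·7 + 2·65 + 5·259 = 1481.5
#2: 3·7.1 + 4·44 + 2·70 + 5·200 = 1337.3
#3: 3·9.4 + 4·73 + 2·119 + 5·204 = 1578.2
#4: 3·9.8 + 4·4 + 2·37 + 5·457 = 2404.4
#5: 3·8.8 + 4·25 + 2·12 + 5·417 = 2235.4
#6: 3·2.1 + 4·40 + 2·44 + 5·379 = 2149.3
#7: 3·11.9 + 4·57 + 2·21 + 5·64 = 625.7
#8: 3·5.5 + 4·40 + 2·117 + 5·260 = 1710.5
#9: 3·8.1 + 4·35 + 2·98 + 5·165 = 1185.3
#10: 3·9.9 + 4·68 + 2·93 + 5·488 = 2927.7
#11: 3·1.7 + 4·25 + 2·96 + 5·469 = 2642.1
#12: 3·10.9 + 4·4 + 2·37 + 5·384 = 2042.7
Lowest: #7 at 625.7.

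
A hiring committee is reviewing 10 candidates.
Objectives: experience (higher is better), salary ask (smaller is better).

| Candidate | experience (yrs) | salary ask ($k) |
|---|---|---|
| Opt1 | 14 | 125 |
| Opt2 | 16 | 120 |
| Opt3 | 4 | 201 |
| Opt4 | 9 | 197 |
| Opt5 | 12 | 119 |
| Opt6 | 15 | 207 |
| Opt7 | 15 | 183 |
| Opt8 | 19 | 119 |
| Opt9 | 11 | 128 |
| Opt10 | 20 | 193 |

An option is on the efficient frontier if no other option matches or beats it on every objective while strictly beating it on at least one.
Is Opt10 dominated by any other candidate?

Opt1: worse on experience (14 vs 20).
Opt2: worse on experience (16 vs 20).
Opt3: worse on experience (4 vs 20).
Opt4: worse on experience (9 vs 20).
Opt5: worse on experience (12 vs 20).
Opt6: worse on experience (15 vs 20).
Opt7: worse on experience (15 vs 20).
Opt8: worse on experience (19 vs 20).
Opt9: worse on experience (11 vs 20).
No option is at least as good as Opt10 on every objective and strictly better on one.

No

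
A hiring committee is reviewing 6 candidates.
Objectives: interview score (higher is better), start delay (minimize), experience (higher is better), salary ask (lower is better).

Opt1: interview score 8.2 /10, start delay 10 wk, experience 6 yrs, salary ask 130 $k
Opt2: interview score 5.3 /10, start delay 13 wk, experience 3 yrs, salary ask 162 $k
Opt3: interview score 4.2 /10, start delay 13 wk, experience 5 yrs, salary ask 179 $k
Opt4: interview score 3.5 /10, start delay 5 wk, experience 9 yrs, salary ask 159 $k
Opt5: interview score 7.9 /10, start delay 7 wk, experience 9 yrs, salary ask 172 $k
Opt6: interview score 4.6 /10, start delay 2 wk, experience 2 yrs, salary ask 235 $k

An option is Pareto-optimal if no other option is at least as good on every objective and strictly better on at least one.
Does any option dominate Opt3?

Opt1 vs Opt3: interview score 8.2≥4.2, start delay 10≤13, experience 6≥5, salary ask 130≤179 — Opt1 is at least as good on every objective and strictly better on at least one, so Opt1 dominates Opt3.

Yes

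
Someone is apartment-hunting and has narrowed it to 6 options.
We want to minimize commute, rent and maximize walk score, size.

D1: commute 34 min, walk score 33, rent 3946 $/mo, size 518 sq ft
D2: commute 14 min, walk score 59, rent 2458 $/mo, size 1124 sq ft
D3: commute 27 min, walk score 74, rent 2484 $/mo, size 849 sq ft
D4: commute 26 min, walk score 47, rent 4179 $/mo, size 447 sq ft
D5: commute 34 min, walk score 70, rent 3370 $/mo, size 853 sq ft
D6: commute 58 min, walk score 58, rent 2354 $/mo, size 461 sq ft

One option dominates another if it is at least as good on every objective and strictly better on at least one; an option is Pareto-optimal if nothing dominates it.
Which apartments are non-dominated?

D2, D3, D5, D6

D1: dominated by D2 (commute 14≤34, walk score 59≥33, rent 2458≤3946, size 1124≥518).
D2: not dominated (best commute).
D3: not dominated (best walk score).
D4: dominated by D2 (commute 14≤26, walk score 59≥47, rent 2458≤4179, size 1124≥447).
D5: not dominated.
D6: not dominated (best rent).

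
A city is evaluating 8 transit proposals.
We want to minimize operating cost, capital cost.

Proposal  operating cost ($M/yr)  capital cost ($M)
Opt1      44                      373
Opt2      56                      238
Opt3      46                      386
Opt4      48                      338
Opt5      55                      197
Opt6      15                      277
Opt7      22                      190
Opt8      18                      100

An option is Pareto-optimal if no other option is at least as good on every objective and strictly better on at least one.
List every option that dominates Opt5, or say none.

Opt7: operating cost 22≤55, capital cost 190≤197 — dominates Opt5.
Opt8: operating cost 18≤55, capital cost 100≤197 — dominates Opt5.
Others (Opt1, Opt2, Opt3, Opt4, Opt6) are each worse than Opt5 on at least one objective.

Opt7, Opt8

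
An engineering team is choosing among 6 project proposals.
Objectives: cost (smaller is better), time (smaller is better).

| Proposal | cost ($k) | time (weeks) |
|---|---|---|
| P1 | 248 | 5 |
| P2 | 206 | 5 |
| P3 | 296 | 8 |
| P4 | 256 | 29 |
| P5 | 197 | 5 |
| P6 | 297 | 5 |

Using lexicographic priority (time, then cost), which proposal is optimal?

P5

First minimize time: best is 5, kept {P1, P2, P5, P6}.
Then minimize cost: best is 197, kept {P5}.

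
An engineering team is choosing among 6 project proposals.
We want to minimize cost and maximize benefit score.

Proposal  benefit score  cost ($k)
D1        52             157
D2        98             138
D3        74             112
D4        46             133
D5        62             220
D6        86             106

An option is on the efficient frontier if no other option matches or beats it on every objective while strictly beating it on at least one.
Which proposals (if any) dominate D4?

D3, D6

D3: benefit score 74≥46, cost 112≤133 — dominates D4.
D6: benefit score 86≥46, cost 106≤133 — dominates D4.
Others (D1, D2, D5) are each worse than D4 on at least one objective.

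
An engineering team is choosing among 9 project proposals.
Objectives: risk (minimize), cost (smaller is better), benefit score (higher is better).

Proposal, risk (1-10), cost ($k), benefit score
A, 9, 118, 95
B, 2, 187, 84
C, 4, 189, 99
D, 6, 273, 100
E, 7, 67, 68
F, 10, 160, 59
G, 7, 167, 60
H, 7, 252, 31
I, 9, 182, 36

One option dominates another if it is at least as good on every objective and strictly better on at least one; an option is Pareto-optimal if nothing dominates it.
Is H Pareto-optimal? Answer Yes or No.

B vs H: risk 2≤7, cost 187≤252, benefit score 84≥31 — B is at least as good on every objective and strictly better on at least one, so B dominates H.

No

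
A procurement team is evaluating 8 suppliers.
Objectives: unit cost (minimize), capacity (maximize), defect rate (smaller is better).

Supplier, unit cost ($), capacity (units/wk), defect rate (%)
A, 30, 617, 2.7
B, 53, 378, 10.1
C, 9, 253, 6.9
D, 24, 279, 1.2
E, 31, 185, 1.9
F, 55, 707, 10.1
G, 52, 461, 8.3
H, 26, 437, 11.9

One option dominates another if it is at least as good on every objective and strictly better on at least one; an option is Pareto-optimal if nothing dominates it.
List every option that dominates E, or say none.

D

D: unit cost 24≤31, capacity 279≥185, defect rate 1.2≤1.9 — dominates E.
Others (A, B, C, F, G, H) are each worse than E on at least one objective.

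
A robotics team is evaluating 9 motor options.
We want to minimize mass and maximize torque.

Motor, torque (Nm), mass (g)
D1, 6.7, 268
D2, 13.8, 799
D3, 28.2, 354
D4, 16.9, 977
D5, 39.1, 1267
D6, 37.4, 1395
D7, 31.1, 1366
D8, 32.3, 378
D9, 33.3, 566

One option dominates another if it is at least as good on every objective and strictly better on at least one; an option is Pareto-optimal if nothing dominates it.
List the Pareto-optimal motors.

D1, D3, D5, D8, D9

D1: not dominated (best mass).
D2: dominated by D3 (torque 28.2≥13.8, mass 354≤799).
D3: not dominated.
D4: dominated by D3 (torque 28.2≥16.9, mass 354≤977).
D5: not dominated (best torque).
D6: dominated by D5 (torque 39.1≥37.4, mass 1267≤1395).
D7: dominated by D5 (torque 39.1≥31.1, mass 1267≤1366).
D8: not dominated.
D9: not dominated.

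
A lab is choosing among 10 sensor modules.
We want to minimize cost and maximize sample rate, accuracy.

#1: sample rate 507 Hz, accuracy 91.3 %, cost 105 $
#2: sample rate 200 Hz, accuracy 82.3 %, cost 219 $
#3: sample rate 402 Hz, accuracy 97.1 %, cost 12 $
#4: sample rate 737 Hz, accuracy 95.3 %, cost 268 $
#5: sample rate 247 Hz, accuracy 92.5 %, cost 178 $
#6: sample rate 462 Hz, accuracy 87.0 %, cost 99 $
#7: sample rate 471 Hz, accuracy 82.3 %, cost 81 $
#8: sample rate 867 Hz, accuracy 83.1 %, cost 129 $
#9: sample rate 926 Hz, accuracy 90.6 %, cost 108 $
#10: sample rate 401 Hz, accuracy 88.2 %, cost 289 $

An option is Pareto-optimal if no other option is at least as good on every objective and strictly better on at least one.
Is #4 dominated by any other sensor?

#1: worse on sample rate (507 vs 737).
#2: worse on sample rate (200 vs 737).
#3: worse on sample rate (402 vs 737).
#5: worse on sample rate (247 vs 737).
#6: worse on sample rate (462 vs 737).
#7: worse on sample rate (471 vs 737).
#8: worse on accuracy (83.1 vs 95.3).
#9: worse on accuracy (90.6 vs 95.3).
#10: worse on sample rate (401 vs 737).
No option is at least as good as #4 on every objective and strictly better on one.

No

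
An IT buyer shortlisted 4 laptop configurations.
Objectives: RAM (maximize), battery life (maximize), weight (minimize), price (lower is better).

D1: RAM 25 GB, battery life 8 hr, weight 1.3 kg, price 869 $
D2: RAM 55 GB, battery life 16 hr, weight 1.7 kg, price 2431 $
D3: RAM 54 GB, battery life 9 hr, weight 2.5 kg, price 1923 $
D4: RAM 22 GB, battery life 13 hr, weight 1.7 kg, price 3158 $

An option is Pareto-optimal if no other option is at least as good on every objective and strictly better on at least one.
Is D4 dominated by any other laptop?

Yes

D2 vs D4: RAM 55≥22, battery life 16≥13, weight 1.7≤1.7, price 2431≤3158 — D2 is at least as good on every objective and strictly better on at least one, so D2 dominates D4.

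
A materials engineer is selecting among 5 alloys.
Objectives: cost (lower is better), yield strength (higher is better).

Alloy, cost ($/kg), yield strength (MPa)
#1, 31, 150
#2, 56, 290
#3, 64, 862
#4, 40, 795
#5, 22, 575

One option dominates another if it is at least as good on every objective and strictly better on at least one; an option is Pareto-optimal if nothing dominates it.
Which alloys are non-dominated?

#3, #4, #5

#1: dominated by #5 (cost 22≤31, yield strength 575≥150).
#2: dominated by #4 (cost 40≤56, yield strength 795≥290).
#3: not dominated (best yield strength).
#4: not dominated.
#5: not dominated (best cost).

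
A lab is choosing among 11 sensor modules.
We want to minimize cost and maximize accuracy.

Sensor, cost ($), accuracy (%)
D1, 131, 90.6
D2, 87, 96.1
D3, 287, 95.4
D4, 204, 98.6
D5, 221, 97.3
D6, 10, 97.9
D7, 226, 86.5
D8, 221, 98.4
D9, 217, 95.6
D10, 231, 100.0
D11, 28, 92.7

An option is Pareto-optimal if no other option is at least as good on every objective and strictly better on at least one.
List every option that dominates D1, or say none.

D2, D6, D11

D2: cost 87≤131, accuracy 96.1≥90.6 — dominates D1.
D6: cost 10≤131, accuracy 97.9≥90.6 — dominates D1.
D11: cost 28≤131, accuracy 92.7≥90.6 — dominates D1.
Others (D3, D4, D5, D7, D8, D9, D10) are each worse than D1 on at least one objective.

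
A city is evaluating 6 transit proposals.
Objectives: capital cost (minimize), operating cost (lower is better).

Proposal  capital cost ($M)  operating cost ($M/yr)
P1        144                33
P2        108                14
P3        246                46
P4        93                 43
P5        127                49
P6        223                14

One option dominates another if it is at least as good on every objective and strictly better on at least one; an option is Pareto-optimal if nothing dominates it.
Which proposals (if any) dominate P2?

P1: worse on capital cost (144 vs 108).
P3: worse on capital cost (246 vs 108).
P4: worse on operating cost (43 vs 14).
P5: worse on capital cost (127 vs 108).
P6: worse on capital cost (223 vs 108).
No option dominates P2.

none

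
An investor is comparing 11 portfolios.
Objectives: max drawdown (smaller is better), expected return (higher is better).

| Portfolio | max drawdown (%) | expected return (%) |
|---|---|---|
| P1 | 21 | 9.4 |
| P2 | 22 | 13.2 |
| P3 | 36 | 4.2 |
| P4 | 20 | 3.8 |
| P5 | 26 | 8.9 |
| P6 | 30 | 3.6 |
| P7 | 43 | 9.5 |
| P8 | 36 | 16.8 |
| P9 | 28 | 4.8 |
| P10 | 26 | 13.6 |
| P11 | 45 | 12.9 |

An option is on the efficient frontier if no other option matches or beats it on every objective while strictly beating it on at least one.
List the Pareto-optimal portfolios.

P1, P2, P4, P8, P10

P1: not dominated.
P2: not dominated.
P3: dominated by P1 (max drawdown 21≤36, expected return 9.4≥4.2).
P4: not dominated (best max drawdown).
P5: dominated by P1 (max drawdown 21≤26, expected return 9.4≥8.9).
P6: dominated by P1 (max drawdown 21≤30, expected return 9.4≥3.6).
P7: dominated by P2 (max drawdown 22≤43, expected return 13.2≥9.5).
P8: not dominated (best expected return).
P9: dominated by P1 (max drawdown 21≤28, expected return 9.4≥4.8).
P10: not dominated.
P11: dominated by P2 (max drawdown 22≤45, expected return 13.2≥12.9).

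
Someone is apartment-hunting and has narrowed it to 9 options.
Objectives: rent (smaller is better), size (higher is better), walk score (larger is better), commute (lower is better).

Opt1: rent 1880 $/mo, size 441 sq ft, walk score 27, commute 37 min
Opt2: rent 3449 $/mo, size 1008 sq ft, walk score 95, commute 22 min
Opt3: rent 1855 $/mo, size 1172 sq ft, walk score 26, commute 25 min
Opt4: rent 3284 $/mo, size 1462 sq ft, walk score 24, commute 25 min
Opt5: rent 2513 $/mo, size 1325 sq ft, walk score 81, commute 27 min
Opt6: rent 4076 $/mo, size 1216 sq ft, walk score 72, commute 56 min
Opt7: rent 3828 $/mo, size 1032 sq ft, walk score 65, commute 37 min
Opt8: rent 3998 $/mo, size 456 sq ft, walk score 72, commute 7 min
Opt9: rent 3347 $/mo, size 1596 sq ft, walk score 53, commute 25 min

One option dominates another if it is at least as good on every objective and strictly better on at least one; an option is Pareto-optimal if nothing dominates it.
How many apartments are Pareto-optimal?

7

Opt1: not dominated.
Opt2: not dominated (best walk score).
Opt3: not dominated (best rent).
Opt4: not dominated.
Opt5: not dominated.
Opt6: dominated by Opt5 (rent 2513≤4076, size 1325≥1216, walk score 81≥72, commute 27≤56).
Opt7: dominated by Opt5 (rent 2513≤3828, size 1325≥1032, walk score 81≥65, commute 27≤37).
Opt8: not dominated (best commute).
Opt9: not dominated (best size).
Pareto-optimal: Opt1, Opt2, Opt3, Opt4, Opt5, Opt8, Opt9 → 7.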